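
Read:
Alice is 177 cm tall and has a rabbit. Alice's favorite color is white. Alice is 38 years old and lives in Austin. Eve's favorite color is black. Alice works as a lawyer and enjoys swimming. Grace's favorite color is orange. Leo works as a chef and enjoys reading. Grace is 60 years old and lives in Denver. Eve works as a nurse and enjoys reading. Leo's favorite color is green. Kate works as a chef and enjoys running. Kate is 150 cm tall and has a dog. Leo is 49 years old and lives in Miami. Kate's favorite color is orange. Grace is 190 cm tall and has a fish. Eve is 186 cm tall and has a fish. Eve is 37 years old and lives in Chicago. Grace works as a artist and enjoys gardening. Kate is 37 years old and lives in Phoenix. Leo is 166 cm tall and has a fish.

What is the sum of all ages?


49+37+37+60+38 = 221

221


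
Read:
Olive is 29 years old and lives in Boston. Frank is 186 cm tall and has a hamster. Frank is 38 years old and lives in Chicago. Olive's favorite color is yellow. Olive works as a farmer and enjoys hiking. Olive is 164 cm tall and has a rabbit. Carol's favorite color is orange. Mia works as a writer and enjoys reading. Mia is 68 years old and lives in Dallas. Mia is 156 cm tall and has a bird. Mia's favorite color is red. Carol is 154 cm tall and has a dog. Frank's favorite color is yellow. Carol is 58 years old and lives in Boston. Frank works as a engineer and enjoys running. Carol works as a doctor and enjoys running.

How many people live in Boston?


Count in Boston: 2

2


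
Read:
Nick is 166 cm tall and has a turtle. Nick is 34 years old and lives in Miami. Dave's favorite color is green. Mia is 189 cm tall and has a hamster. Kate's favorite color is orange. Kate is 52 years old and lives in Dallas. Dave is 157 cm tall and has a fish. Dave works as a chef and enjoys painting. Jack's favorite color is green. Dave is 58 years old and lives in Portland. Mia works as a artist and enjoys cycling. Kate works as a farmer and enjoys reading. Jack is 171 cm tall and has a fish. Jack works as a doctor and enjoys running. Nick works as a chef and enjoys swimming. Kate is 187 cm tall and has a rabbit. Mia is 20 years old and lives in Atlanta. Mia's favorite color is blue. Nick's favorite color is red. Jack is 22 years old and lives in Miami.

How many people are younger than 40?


Filter: 3

3


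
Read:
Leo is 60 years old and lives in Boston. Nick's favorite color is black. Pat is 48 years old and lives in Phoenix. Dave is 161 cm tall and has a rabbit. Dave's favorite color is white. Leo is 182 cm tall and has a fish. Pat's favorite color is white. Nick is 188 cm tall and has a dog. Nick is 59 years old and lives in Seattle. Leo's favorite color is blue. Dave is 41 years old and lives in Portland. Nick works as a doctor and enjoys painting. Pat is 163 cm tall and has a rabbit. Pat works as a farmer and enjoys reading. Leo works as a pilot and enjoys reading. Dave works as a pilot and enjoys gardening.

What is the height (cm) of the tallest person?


Tallest: Nick at 188 cm

188


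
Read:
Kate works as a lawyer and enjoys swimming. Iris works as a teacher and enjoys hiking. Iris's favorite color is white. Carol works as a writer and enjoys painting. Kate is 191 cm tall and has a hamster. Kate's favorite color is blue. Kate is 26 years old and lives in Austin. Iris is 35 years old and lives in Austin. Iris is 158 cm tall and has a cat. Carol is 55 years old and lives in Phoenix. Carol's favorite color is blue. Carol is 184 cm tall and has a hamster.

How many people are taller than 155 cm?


Taller than 155: 3

3


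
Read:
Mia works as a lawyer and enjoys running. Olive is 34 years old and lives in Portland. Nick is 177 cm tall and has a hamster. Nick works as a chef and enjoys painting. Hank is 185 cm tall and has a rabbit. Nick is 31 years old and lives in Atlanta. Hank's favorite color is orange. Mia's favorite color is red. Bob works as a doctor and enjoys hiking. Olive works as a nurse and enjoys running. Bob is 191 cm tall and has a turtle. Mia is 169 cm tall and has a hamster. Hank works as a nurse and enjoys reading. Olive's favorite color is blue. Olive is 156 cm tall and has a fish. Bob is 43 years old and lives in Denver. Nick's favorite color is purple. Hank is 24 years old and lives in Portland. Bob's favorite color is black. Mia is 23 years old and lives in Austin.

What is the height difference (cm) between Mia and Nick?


|169 - 177| = 8

8


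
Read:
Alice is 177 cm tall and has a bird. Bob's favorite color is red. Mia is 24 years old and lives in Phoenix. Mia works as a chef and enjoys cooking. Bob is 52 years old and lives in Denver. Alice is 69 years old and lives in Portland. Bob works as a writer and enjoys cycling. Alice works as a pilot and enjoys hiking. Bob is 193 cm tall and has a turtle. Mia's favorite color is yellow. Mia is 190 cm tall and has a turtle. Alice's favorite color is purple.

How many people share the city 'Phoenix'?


Count: 1

1


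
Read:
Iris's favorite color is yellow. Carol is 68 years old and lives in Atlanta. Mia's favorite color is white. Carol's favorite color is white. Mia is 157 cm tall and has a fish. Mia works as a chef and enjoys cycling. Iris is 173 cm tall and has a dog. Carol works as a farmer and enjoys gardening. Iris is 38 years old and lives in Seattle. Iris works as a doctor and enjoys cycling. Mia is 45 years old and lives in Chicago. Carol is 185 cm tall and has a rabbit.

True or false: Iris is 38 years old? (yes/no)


Iris is actually 38. yes

yes


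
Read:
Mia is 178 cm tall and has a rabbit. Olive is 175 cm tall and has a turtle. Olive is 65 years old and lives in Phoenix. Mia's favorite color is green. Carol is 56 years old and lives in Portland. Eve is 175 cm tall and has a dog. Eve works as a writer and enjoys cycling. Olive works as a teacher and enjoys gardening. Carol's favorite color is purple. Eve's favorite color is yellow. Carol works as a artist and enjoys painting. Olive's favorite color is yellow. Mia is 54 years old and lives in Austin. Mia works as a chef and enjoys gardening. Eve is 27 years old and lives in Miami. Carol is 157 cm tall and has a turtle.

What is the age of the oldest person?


Oldest: Olive at 65

65


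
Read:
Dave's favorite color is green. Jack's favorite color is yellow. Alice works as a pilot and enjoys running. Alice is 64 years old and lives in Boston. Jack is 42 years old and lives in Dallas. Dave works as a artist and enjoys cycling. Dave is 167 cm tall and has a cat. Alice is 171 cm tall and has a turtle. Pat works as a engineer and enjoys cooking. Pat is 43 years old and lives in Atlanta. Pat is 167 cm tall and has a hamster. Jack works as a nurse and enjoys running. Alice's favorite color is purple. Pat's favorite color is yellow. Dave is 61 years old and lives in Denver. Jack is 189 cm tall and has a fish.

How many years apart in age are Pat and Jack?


43 vs 42, diff = 1

1


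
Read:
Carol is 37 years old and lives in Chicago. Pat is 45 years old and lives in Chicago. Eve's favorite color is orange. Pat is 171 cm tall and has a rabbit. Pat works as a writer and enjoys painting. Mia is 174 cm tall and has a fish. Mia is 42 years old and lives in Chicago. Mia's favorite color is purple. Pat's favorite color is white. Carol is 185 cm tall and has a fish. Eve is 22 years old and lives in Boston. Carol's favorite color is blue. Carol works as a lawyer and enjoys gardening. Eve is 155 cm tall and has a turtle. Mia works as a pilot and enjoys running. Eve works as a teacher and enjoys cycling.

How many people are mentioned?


People: Pat, Carol, Eve, Mia. Count = 4

4


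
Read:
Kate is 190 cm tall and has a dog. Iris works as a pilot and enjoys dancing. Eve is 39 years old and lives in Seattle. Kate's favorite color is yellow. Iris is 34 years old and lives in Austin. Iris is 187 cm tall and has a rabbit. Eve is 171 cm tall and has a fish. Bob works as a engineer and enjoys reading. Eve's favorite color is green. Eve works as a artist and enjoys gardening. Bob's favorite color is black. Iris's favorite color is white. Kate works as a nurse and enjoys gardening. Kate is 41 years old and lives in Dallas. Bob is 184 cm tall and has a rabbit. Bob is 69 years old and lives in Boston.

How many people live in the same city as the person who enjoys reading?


Person with hobby reading is Bob, city Boston. Count = 1

1


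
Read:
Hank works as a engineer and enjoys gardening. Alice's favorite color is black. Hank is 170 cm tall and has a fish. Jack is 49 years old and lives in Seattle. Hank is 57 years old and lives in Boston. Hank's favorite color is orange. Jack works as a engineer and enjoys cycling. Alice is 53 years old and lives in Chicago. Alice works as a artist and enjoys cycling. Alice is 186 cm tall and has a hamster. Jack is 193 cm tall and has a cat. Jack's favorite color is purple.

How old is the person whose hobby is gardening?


Person with hobby=gardening is Hank, age 57

57


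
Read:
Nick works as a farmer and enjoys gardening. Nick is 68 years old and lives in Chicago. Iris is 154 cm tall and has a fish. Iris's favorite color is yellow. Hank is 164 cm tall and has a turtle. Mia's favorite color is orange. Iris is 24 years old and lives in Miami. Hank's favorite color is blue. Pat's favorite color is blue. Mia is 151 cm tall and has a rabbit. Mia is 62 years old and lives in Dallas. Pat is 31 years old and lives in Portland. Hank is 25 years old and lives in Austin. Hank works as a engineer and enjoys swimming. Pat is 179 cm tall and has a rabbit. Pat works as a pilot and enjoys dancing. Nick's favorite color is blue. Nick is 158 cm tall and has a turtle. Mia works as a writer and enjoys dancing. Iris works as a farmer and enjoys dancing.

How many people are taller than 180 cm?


Taller than 180: 0

0


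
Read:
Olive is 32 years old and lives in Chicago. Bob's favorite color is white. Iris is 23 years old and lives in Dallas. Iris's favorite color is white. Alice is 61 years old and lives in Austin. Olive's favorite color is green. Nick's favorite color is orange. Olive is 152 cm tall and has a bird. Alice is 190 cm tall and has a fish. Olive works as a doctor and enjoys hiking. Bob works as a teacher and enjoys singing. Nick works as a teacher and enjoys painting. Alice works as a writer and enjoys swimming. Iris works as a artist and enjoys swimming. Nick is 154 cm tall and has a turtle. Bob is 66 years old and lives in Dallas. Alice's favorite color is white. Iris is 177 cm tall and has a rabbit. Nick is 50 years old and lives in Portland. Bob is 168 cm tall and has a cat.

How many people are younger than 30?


Filter: 1

1


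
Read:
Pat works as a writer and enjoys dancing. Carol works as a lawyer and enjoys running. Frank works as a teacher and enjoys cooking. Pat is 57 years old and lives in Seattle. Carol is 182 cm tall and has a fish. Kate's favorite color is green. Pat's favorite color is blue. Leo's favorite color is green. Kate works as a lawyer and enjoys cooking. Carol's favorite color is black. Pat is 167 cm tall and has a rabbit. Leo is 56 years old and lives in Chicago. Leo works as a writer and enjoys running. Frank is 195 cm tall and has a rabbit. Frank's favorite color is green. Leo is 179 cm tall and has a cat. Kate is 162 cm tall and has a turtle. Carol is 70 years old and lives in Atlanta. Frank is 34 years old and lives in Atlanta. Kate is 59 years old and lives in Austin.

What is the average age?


Sum=276, n=5, avg=55.2

55.2


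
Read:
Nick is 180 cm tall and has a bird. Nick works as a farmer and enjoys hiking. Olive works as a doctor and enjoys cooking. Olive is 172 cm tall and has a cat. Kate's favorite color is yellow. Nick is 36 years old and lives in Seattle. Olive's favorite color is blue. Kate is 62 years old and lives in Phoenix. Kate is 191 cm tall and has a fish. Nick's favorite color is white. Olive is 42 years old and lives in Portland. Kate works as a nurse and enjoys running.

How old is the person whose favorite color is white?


Person with favorite color=white is Nick, age 36

36


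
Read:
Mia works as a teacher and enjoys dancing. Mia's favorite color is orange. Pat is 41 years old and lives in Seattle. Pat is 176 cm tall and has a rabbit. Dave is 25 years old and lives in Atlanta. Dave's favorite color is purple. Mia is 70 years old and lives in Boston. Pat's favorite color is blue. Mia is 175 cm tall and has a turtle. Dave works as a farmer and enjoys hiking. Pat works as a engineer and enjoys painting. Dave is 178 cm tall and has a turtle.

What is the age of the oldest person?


Oldest: Mia at 70

70


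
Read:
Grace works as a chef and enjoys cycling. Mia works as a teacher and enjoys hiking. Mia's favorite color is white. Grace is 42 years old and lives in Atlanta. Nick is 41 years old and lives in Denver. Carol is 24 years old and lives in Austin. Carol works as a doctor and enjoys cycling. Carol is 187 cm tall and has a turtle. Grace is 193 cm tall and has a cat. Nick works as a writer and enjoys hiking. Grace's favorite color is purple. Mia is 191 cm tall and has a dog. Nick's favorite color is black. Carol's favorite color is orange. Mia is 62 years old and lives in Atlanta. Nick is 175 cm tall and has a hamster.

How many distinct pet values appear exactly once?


Unique pet values: 4

4


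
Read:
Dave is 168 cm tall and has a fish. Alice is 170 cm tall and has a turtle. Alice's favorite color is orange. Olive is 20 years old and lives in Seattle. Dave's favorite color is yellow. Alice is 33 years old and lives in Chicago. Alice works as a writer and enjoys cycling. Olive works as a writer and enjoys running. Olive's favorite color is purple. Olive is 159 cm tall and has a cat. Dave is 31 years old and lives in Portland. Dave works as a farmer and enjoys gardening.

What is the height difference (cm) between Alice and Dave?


|170 - 168| = 2

2


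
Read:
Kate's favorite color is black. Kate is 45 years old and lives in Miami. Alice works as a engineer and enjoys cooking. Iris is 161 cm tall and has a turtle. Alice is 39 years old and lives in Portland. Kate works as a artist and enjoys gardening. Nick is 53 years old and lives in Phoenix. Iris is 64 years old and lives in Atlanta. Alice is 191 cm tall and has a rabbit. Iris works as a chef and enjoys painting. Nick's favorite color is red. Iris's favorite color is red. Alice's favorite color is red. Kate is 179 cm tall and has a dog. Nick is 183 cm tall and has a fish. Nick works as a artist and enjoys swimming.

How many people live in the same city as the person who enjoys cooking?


Person with hobby cooking is Alice, city Portland. Count = 1

1


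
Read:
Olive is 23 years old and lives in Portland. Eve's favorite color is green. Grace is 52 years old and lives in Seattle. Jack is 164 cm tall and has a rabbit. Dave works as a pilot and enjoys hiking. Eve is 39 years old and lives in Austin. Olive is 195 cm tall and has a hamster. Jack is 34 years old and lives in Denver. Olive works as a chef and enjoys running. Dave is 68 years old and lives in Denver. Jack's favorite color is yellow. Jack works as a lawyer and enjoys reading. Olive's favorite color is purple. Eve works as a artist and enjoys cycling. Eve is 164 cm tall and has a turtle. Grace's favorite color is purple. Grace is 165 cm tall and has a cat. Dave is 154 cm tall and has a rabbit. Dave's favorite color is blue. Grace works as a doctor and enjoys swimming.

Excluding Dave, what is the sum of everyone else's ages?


Sum (excluding Dave): 148

148


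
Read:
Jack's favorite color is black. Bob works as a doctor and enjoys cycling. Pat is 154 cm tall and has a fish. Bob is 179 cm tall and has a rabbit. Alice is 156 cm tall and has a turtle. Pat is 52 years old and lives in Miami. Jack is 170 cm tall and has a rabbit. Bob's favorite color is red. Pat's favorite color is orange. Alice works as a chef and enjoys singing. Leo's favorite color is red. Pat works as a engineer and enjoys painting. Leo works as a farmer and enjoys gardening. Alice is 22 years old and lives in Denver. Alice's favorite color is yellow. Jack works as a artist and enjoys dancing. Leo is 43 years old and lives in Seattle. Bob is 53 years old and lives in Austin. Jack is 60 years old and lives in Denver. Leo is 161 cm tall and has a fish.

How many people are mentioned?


People: Jack, Alice, Leo, Bob, Pat. Count = 5

5


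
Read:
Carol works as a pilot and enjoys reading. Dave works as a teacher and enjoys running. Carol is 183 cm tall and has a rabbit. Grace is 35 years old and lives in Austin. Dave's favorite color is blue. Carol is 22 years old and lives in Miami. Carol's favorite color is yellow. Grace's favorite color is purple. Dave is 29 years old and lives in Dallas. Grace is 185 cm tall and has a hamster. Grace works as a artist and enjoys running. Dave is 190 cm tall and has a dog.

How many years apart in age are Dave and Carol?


29 vs 22, diff = 7

7


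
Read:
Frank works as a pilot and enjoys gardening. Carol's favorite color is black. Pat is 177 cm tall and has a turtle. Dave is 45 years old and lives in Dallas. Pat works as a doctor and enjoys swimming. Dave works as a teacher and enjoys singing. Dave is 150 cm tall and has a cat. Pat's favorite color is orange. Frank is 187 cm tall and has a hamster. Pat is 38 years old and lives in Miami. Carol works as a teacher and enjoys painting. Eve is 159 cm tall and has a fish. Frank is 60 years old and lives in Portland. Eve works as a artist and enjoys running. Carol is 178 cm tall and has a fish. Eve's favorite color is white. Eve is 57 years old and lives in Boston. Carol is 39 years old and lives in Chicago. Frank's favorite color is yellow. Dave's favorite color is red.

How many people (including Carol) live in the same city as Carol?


Carol lives in Chicago. Count = 1

1


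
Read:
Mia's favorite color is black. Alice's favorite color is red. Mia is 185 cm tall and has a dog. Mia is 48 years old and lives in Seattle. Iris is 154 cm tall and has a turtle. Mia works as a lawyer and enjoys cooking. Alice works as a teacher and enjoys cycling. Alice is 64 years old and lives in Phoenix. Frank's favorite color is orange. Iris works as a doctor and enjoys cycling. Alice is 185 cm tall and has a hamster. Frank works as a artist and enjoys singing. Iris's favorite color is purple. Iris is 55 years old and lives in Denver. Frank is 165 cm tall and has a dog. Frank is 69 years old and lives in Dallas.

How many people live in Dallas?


Count in Dallas: 1

1


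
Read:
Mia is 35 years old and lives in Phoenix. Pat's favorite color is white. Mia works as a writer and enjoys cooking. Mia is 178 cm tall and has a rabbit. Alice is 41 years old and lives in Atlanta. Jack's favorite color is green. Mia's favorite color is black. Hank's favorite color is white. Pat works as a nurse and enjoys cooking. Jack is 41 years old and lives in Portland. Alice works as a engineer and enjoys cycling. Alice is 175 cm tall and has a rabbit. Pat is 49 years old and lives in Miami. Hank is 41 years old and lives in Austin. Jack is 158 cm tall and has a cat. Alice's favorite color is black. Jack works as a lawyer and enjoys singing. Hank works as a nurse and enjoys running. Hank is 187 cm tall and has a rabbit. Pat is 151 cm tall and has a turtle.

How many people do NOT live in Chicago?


Not in Chicago: 5

5


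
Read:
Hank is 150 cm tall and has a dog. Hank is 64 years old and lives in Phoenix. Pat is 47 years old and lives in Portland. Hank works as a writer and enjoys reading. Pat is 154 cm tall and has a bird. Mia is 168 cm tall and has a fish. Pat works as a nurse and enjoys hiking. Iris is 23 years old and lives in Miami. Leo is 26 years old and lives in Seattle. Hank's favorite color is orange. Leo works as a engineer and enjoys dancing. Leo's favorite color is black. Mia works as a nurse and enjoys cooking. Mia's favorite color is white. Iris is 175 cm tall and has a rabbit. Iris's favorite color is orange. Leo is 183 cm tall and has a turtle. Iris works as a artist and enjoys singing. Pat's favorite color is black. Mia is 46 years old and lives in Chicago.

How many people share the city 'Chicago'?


Count: 1

1


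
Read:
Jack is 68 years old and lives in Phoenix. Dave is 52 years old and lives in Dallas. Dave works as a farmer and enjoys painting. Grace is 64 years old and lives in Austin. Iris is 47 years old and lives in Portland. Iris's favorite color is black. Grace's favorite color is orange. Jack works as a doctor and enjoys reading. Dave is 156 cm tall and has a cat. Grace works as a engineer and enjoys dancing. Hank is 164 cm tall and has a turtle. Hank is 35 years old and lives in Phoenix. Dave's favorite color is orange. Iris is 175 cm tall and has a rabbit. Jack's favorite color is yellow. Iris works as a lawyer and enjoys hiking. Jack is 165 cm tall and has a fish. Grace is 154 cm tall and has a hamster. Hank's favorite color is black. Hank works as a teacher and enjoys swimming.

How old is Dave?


Dave is 52 years old

52


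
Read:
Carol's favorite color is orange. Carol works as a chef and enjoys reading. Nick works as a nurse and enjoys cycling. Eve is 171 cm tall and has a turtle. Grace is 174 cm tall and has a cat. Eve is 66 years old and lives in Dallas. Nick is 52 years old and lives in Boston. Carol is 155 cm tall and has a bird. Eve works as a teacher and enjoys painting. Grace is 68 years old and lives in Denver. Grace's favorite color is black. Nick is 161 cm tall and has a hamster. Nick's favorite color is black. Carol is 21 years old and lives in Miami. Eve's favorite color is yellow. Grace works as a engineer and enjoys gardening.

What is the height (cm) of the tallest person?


Tallest: Grace at 174 cm

174


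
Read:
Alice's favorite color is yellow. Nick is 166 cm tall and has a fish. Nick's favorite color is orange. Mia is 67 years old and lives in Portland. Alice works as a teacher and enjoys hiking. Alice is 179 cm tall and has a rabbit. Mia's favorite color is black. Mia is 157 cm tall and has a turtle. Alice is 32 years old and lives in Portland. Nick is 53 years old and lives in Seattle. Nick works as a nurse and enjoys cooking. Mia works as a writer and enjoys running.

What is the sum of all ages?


67+32+53 = 152

152


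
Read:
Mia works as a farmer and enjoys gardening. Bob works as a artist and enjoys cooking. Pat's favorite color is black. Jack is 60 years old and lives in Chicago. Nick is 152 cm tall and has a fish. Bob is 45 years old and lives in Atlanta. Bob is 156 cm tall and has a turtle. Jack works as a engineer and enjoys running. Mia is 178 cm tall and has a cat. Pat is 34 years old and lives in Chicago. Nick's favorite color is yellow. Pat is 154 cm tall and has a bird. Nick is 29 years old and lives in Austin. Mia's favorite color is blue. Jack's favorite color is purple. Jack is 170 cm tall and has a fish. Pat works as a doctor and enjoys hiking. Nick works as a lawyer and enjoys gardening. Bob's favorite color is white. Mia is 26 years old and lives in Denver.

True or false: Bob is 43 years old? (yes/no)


Bob is actually 45. no

no


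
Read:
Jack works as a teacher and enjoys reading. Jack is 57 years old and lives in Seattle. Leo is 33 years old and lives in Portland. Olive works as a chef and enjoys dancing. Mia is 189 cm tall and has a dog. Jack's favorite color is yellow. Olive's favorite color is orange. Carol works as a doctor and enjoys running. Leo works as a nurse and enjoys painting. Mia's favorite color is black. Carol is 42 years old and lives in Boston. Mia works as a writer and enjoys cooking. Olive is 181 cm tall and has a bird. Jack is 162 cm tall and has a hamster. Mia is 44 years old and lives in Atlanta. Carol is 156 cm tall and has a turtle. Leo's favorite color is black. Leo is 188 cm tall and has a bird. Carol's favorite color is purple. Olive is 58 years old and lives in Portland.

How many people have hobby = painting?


Count: 1

1


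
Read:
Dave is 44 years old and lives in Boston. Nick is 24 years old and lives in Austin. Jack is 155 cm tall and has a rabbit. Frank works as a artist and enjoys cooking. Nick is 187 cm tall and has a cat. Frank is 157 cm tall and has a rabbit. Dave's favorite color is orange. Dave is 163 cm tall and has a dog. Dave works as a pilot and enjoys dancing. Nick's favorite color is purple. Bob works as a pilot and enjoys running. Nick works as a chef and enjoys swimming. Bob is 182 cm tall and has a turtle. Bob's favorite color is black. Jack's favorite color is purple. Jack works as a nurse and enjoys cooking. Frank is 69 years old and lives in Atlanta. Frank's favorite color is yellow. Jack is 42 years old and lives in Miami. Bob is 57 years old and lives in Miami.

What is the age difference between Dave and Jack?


|44 - 42| = 2

2


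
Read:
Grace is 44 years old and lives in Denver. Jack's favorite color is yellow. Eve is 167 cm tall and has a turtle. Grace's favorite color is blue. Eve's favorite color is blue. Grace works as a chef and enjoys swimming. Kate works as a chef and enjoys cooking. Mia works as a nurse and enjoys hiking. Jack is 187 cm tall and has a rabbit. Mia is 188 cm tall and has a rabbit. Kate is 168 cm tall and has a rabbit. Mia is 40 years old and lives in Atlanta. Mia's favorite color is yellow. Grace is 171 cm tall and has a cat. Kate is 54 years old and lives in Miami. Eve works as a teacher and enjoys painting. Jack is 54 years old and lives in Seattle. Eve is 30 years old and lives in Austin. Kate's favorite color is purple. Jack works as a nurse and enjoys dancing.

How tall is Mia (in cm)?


Mia is 188 cm tall

188


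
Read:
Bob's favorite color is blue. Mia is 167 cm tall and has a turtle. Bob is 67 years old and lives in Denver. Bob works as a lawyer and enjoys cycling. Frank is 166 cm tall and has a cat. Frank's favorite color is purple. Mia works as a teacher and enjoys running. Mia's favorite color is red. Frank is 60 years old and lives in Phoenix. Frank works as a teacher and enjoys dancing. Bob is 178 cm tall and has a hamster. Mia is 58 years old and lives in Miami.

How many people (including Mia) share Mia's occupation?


Mia is a teacher. Count = 2

2


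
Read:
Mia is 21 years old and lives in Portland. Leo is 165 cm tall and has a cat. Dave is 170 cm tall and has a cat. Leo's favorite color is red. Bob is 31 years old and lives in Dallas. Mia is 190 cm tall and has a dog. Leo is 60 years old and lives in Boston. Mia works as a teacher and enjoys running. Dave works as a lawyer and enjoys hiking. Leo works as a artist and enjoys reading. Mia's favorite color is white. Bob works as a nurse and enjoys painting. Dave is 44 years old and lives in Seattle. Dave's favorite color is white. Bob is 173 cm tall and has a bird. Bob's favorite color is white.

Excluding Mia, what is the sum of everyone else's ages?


Sum (excluding Mia): 135

135


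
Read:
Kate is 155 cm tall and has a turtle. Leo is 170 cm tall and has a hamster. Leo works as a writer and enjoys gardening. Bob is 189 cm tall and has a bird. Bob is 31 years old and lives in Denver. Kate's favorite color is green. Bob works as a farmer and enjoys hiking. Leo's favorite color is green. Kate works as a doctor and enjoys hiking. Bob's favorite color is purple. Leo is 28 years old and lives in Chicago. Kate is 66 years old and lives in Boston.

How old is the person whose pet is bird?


Person with pet=bird is Bob, age 31

31


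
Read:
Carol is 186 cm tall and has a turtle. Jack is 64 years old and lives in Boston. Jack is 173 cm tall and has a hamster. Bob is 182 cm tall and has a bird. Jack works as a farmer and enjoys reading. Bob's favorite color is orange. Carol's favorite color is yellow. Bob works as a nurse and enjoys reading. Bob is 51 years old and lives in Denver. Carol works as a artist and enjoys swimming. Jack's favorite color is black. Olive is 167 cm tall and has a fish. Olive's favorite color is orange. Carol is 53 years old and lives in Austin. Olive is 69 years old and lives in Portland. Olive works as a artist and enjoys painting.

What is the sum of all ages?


64+53+51+69 = 237

237


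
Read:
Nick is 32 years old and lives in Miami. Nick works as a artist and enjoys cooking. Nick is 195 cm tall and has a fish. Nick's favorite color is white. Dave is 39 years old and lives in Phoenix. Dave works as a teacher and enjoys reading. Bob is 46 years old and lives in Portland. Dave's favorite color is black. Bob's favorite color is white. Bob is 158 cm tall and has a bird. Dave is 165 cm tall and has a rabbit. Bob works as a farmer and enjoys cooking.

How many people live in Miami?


Count in Miami: 1

1


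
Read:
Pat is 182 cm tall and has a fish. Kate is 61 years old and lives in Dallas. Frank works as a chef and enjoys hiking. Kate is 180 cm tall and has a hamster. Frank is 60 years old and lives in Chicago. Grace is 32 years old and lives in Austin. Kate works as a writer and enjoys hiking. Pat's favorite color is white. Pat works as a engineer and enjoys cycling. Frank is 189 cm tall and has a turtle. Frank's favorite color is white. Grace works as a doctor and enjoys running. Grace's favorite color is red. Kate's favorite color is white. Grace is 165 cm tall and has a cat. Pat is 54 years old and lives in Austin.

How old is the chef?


The chef is Frank, age 60

60


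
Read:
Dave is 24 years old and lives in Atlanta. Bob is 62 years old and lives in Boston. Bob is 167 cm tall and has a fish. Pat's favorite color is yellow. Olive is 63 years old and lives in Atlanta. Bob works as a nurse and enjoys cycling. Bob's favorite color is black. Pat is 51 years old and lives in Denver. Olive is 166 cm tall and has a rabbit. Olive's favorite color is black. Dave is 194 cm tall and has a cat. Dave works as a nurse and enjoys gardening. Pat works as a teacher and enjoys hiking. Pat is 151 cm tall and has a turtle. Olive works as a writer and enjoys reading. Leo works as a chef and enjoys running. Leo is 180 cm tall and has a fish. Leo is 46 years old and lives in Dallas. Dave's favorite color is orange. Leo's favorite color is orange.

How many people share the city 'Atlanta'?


Count: 2

2


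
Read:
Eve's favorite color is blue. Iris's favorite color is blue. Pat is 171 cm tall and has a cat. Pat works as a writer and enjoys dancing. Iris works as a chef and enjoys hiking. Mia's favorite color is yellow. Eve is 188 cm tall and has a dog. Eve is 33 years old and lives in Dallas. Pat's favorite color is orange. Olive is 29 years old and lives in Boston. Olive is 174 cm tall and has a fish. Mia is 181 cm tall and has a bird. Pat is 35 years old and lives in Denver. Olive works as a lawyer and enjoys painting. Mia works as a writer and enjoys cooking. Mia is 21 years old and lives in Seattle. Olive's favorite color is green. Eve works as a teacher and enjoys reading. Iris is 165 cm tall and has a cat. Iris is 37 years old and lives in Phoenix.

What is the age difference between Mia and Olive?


|21 - 29| = 8

8


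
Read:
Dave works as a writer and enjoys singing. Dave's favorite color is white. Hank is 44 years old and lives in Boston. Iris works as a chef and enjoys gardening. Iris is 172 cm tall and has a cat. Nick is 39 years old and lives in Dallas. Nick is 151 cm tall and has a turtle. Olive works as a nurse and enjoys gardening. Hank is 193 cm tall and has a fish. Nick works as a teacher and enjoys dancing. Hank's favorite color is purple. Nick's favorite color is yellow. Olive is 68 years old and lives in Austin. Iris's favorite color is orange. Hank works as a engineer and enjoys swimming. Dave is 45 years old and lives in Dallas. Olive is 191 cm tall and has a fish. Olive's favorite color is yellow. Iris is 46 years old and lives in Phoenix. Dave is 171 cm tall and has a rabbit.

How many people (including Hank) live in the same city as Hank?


Hank lives in Boston. Count = 1

1


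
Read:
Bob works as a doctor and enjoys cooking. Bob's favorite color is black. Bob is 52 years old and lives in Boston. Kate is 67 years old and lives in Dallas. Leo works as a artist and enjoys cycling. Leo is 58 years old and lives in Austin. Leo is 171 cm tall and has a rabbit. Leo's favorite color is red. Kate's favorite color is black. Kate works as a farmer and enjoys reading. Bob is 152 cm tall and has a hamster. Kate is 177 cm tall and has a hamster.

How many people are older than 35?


Filter: 3

3


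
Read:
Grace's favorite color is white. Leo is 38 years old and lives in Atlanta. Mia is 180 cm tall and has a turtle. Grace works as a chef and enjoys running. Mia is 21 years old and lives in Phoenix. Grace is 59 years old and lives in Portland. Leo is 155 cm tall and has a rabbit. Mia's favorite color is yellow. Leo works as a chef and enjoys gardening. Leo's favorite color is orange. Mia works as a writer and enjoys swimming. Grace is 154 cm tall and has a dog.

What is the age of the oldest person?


Oldest: Grace at 59

59


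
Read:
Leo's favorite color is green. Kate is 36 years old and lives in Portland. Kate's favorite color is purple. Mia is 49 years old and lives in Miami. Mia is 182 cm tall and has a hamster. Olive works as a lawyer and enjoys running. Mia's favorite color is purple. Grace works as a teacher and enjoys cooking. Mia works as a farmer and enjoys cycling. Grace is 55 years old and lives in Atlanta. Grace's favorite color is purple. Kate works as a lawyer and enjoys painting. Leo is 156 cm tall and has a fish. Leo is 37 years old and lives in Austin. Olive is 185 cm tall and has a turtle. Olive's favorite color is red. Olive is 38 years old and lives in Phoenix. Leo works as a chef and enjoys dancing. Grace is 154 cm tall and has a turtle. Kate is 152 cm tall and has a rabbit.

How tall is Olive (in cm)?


Olive is 185 cm tall

185


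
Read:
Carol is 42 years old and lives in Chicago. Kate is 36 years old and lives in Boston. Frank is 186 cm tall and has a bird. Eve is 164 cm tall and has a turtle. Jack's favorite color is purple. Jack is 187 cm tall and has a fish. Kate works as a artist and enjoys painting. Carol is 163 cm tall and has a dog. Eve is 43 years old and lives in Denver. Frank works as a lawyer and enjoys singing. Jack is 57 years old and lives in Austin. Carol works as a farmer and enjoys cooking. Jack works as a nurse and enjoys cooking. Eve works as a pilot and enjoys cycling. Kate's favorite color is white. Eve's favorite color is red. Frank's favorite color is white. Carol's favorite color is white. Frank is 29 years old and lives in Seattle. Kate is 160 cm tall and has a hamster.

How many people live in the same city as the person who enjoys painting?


Person with hobby painting is Kate, city Boston. Count = 1

1


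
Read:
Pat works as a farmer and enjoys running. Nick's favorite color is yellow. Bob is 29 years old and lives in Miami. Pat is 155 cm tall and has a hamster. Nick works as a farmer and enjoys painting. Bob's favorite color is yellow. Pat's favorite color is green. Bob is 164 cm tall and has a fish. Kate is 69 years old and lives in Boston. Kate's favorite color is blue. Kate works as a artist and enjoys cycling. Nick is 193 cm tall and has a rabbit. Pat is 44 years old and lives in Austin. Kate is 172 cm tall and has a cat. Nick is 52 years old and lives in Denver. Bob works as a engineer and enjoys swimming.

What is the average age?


Sum=194, n=4, avg=48.5

48.5


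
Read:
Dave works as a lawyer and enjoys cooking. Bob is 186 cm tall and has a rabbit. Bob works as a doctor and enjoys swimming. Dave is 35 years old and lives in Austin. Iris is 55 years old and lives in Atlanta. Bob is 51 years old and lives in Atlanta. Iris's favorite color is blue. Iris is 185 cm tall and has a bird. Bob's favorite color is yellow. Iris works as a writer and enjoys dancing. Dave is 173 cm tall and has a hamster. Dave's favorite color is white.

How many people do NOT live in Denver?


Not in Denver: 3

3


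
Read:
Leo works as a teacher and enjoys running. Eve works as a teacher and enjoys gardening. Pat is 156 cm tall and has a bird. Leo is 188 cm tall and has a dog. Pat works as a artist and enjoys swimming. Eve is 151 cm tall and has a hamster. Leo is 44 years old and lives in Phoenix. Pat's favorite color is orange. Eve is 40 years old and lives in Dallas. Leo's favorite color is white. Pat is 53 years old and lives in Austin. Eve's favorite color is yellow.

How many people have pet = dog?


Count: 1

1


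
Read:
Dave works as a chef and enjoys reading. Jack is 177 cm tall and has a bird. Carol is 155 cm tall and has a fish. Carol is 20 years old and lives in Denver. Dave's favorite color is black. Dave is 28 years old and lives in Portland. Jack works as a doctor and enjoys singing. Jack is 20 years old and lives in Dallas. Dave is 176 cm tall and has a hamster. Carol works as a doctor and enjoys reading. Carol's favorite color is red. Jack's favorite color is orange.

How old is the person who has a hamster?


Person with hamster is Dave, age 28

28


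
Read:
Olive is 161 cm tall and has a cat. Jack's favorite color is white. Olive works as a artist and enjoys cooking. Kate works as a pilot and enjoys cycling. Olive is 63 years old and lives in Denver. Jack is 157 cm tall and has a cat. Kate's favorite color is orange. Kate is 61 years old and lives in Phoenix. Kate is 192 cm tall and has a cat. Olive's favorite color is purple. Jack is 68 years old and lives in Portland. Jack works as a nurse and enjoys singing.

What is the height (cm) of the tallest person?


Tallest: Kate at 192 cm

192


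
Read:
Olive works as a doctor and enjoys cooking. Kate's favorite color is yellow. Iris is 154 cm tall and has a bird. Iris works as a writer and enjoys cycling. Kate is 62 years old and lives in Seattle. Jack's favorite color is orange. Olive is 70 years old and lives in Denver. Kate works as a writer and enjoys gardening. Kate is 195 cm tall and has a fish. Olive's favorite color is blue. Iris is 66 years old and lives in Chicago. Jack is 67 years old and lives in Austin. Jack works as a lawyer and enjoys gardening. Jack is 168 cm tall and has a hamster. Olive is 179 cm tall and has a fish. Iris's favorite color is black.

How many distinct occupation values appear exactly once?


Unique occupation values: 2

2


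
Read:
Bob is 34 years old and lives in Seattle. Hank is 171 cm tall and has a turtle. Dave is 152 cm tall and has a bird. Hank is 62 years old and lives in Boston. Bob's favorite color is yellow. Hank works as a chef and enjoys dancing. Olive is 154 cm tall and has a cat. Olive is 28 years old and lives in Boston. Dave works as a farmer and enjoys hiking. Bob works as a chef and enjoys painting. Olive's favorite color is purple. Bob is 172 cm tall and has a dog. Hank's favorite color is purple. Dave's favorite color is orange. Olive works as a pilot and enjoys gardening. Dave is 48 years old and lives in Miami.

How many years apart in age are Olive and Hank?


28 vs 62, diff = 34

34


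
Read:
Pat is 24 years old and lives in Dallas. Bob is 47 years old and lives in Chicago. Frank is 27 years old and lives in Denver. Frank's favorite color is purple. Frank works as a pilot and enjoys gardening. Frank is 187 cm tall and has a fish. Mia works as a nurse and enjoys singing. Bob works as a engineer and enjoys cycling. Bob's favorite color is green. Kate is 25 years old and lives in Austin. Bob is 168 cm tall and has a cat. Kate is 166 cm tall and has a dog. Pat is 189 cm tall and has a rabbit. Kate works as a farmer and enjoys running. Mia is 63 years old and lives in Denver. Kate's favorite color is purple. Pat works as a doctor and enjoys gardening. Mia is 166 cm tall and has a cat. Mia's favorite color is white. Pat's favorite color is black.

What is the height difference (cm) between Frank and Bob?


|187 - 168| = 19

19


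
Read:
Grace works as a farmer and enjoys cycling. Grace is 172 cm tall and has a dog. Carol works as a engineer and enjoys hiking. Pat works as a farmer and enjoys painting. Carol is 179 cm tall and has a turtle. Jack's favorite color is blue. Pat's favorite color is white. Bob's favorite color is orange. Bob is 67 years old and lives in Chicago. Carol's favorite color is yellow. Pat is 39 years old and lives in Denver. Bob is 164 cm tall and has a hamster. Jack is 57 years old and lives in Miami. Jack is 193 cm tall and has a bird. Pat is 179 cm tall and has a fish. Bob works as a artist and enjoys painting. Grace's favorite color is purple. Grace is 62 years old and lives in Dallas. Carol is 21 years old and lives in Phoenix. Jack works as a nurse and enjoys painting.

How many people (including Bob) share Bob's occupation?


Bob is a artist. Count = 1

1
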